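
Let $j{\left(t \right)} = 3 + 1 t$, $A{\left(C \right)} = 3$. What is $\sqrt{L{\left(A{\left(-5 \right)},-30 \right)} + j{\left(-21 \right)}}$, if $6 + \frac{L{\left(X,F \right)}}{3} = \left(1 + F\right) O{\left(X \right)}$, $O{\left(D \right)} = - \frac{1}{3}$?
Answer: $i \sqrt{7} \approx 2.6458 i$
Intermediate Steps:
$O{\left(D \right)} = - \frac{1}{3}$ ($O{\left(D \right)} = \left(-1\right) \frac{1}{3} = - \frac{1}{3}$)
$L{\left(X,F \right)} = -19 - F$ ($L{\left(X,F \right)} = -18 + 3 \left(1 + F\right) \left(- \frac{1}{3}\right) = -18 + 3 \left(- \frac{1}{3} - \frac{F}{3}\right) = -18 - \left(1 + F\right) = -19 - F$)
$j{\left(t \right)} = 3 + t$
$\sqrt{L{\left(A{\left(-5 \right)},-30 \right)} + j{\left(-21 \right)}} = \sqrt{\left(-19 - -30\right) + \left(3 - 21\right)} = \sqrt{\left(-19 + 30\right) - 18} = \sqrt{11 - 18} = \sqrt{-7} = i \sqrt{7}$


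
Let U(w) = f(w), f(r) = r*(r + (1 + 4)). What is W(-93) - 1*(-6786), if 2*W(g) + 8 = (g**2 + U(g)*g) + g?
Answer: -369496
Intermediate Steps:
f(r) = r*(5 + r) (f(r) = r*(r + 5) = r*(5 + r))
U(w) = w*(5 + w)
W(g) = -4 + g/2 + g**2/2 + g**2*(5 + g)/2 (W(g) = -4 + ((g**2 + (g*(5 + g))*g) + g)/2 = -4 + ((g**2 + g**2*(5 + g)) + g)/2 = -4 + (g + g**2 + g**2*(5 + g))/2 = -4 + (g/2 + g**2/2 + g**2*(5 + g)/2) = -4 + g/2 + g**2/2 + g**2*(5 + g)/2)
W(-93) - 1*(-6786) = (-4 + (1/2)*(-93) + (1/2)*(-93)**3 + 3*(-93)**2) - 1*(-6786) = (-4 - 93/2 + (1/2)*(-804357) + 3*8649) + 6786 = (-4 - 93/2 - 804357/2 + 25947) + 6786 = -376282 + 6786 = -369496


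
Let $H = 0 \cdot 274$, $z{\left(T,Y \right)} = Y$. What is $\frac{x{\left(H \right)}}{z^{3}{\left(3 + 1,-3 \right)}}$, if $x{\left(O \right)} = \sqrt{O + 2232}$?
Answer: $- \frac{2 \sqrt{62}}{9} \approx -1.7498$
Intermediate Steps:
$H = 0$
$x{\left(O \right)} = \sqrt{2232 + O}$
$\frac{x{\left(H \right)}}{z^{3}{\left(3 + 1,-3 \right)}} = \frac{\sqrt{2232 + 0}}{\left(-3\right)^{3}} = \frac{\sqrt{2232}}{-27} = 6 \sqrt{62} \left(- \frac{1}{27}\right) = - \frac{2 \sqrt{62}}{9}$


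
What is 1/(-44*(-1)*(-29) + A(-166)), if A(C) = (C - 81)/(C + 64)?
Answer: -102/129905 ≈ -0.00078519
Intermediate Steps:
A(C) = (-81 + C)/(64 + C)
1/(-44*(-1)*(-29) + A(-166)) = 1/(-44*(-1)*(-29) + (-81 - 166)/(64 - 166)) = 1/(44*(-29) - 247/(-102)) = 1/(-1276 - 1/102*(-247)) = 1/(-1276 + 247/102) = 1/(-129905/102) = -102/129905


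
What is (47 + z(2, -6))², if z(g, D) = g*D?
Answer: 1225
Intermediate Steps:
z(g, D) = D*g
(47 + z(2, -6))² = (47 - 6*2)² = (47 - 12)² = 35² = 1225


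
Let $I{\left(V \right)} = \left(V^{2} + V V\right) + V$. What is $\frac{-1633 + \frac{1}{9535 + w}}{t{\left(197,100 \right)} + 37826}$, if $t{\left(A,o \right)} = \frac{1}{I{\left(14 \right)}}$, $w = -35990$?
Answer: $- \frac{17539612496}{406278879435} \approx -0.043171$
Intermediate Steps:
$I{\left(V \right)} = V + 2 V^{2}$ ($I{\left(V \right)} = \left(V^{2} + V^{2}\right) + V = 2 V^{2} + V = V + 2 V^{2}$)
$t{\left(A,o \right)} = \frac{1}{406}$ ($t{\left(A,o \right)} = \frac{1}{14 \left(1 + 2 \cdot 14\right)} = \frac{1}{14 \left(1 + 28\right)} = \frac{1}{14 \cdot 29} = \frac{1}{406}$)
$\frac{-1633 + \frac{1}{9535 + w}}{t{\left(197,100 \right)} + 37826} = \frac{-1633 + \frac{1}{9535 - 35990}}{\frac{1}{406} + 37826} = \frac{-1633 + \frac{1}{-26455}}{\frac{15357357}{406}} = \left(-1633 - \frac{1}{26455}\right) \frac{406}{15357357} = \left(- \frac{43201016}{26455}\right) \frac{406}{15357357} = - \frac{17539612496}{406278879435}$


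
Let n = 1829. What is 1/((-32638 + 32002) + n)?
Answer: 1/1193 ≈ 0.00083822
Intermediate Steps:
1/((-32638 + 32002) + n) = 1/((-32638 + 32002) + 1829) = 1/(-636 + 1829) = 1/1193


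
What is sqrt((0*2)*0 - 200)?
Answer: 10*I*sqrt(2) ≈ 14.142*I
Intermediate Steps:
sqrt((0*2)*0 - 200) = sqrt(0*0 - 200) = sqrt(0 - 200) = sqrt(-200) = 10*I*sqrt(2)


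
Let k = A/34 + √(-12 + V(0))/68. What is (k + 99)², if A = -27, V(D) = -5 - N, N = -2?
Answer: (6678 + I*√15)²/4624 ≈ 9644.4 + 11.187*I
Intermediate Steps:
V(D) = -3 (V(D) = -5 - 1*(-2) = -5 + 2 = -3)
k = -27/34 + I*√15/68 (k = -27/34 + √(-12 - 3)/68 = -27*1/34 + √(-15)*(1/68) = -27/34 + (I*√15)*(1/68) = -27/34 + I*√15/68 ≈ -0.79412 + 0.056956*I)
(k + 99)² = ((-27/34 + I*√15/68) + 99)² = (3339/34 + I*√15/68)²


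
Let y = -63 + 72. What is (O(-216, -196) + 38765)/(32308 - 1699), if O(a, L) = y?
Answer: 38774/30609 ≈ 1.2668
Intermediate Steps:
y = 9
O(a, L) = 9
(O(-216, -196) + 38765)/(32308 - 1699) = (9 + 38765)/(32308 - 1699) = 38774/30609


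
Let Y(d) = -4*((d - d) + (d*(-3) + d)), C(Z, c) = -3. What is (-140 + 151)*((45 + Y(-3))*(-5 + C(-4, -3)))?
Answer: -1848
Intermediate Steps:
Y(d) = 8*d (Y(d) = -4*(0 + (-3*d + d)) = -4*(0 - 2*d) = -(-8)*d = 8*d)
(-140 + 151)*((45 + Y(-3))*(-5 + C(-4, -3))) = (-140 + 151)*((45 + 8*(-3))*(-5 - 3)) = 11*((45 - 24)*(-8)) = 11*(21*(-8)) = 11*(-168) = -1848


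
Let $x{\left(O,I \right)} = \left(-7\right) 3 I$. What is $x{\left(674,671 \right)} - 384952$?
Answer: $-399043$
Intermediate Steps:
$x{\left(O,I \right)} = - 21 I$
$x{\left(674,671 \right)} - 384952 = \left(-21\right) 671 - 384952 = -14091 - 384952 = -399043$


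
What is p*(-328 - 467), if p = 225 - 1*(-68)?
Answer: -232935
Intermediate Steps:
p = 293 (p = 225 + 68 = 293)
p*(-328 - 467) = 293*(-328 - 467) = 293*(-795) = -232935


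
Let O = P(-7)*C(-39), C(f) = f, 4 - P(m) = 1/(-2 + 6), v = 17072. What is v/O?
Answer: -68288/585 ≈ -116.73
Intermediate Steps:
P(m) = 15/4 (P(m) = 4 - 1/(-2 + 6) = 4 - 1/4 = 15/4)
O = -585/4 (O = (15/4)*(-39) = -585/4 ≈ -146.25)
v/O = 17072/(-585/4) = 17072*(-4/585) = -68288/585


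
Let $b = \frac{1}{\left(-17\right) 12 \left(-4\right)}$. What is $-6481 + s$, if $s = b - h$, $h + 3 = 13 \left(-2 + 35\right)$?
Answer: $- \frac{5636111}{816} \approx -6907.0$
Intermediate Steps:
$b = \frac{1}{816}$ ($b = \frac{1}{\left(-204\right) \left(-4\right)} = \frac{1}{816} \approx 0.0012255$)
$h = 426$ ($h = -3 + 13 \left(-2 + 35\right) = -3 + 13 \cdot 33 = -3 + 429 = 426$)
$s = - \frac{347615}{816}$ ($s = \frac{1}{816} - 426 = - \frac{347615}{816} \approx -426.0$)
$-6481 + s = -6481 - \frac{347615}{816} = - \frac{5636111}{816}$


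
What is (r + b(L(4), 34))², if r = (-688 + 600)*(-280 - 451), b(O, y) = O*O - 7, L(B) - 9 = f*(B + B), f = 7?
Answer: 4698554116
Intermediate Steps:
L(B) = 9 + 14*B (L(B) = 9 + 7*(B + B) = 9 + 7*(2*B) = 9 + 14*B)
b(O, y) = -7 + O² (b(O, y) = O² - 7 = -7 + O²)
r = 64328 (r = -88*(-731) = 64328)
(r + b(L(4), 34))² = (64328 + (-7 + (9 + 14*4)²))² = (64328 + (-7 + (9 + 56)²))² = (64328 + (-7 + 65²))² = (64328 + (-7 + 4225))² = (64328 + 4218)² = 68546² = 4698554116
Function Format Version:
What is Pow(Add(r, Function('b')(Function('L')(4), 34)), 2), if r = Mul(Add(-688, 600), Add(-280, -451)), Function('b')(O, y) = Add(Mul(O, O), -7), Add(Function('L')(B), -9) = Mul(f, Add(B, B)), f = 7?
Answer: 4698554116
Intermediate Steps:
Function('L')(B) = Add(9, Mul(14, B)) (Function('L')(B) = Add(9, Mul(7, Add(B, B))) = Add(9, Mul(7, Mul(2, B))) = Add(9, Mul(14, B)))
Function('b')(O, y) = Add(-7, Pow(O, 2)) (Function('b')(O, y) = Add(Pow(O, 2), -7) = Add(-7, Pow(O, 2)))
r = 64328 (r = Mul(-88, -731) = 64328)
Pow(Add(r, Function('b')(Function('L')(4), 34)), 2) = Pow(Add(64328, Add(-7, Pow(Add(9, Mul(14, 4)), 2))), 2) = Pow(Add(64328, Add(-7, Pow(Add(9, 56), 2))), 2) = Pow(Add(64328, Add(-7, Pow(65, 2))), 2) = Pow(Add(64328, Add(-7, 4225)), 2) = Pow(Add(64328, 4218), 2) = Pow(68546, 2) = 4698554116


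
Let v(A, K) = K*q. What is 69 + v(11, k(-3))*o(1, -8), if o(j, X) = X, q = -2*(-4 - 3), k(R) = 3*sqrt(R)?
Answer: 69 - 336*I*sqrt(3) ≈ 69.0 - 581.97*I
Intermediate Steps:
q = 14 (q = -2*(-7) = 14)
v(A, K) = 14*K (v(A, K) = K*14 = 14*K)
69 + v(11, k(-3))*o(1, -8) = 69 + (14*(3*sqrt(-3)))*(-8) = 69 + (14*(3*(I*sqrt(3))))*(-8) = 69 + (14*(3*I*sqrt(3)))*(-8) = 69 + (42*I*sqrt(3))*(-8) = 69 - 336*I*sqrt(3)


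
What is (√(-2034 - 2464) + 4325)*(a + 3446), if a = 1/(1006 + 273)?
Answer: 19062156375/1279 + 4407435*I*√4498/1279 ≈ 1.4904e+7 + 2.3111e+5*I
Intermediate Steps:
a = 1/1279 ≈ 0.00078186
(√(-2034 - 2464) + 4325)*(a + 3446) = (√(-2034 - 2464) + 4325)*(1/1279 + 3446) = (√(-4498) + 4325)*(4407435/1279) = (I*√4498 + 4325)*(4407435/1279) = (4325 + I*√4498)*(4407435/1279) = 19062156375/1279 + 4407435*I*√4498/1279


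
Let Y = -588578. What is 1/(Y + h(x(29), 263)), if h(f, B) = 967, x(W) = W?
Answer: -1/587611 ≈ -1.7018e-6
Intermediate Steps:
1/(Y + h(x(29), 263)) = 1/(-588578 + 967) = 1/(-587611) = -1/587611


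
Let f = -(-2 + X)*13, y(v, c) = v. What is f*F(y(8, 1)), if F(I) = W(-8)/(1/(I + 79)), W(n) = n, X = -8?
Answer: -90480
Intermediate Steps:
f = 130 (f = -(-2 - 8)*13 = -(-10)*13 = -1*(-130) = 130)
F(I) = -632 - 8*I (F(I) = -(632 + 8*I) = -8*(79 + I) = -632 - 8*I)
f*F(y(8, 1)) = 130*(-632 - 8*8) = 130*(-632 - 64) = 130*(-696) = -90480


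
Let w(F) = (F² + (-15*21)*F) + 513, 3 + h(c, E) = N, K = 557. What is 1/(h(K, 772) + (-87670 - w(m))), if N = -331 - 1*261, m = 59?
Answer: -1/73674 ≈ -1.3573e-5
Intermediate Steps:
N = -592 (N = -331 - 261 = -592)
h(c, E) = -595 (h(c, E) = -3 - 592 = -595)
w(F) = 513 + F² - 315*F (w(F) = (F² - 315*F) + 513 = 513 + F² - 315*F)
1/(h(K, 772) + (-87670 - w(m))) = 1/(-595 + (-87670 - (513 + 59² - 315*59))) = 1/(-595 + (-87670 - (513 + 3481 - 18585))) = 1/(-595 + (-87670 - 1*(-14591))) = 1/(-595 + (-87670 + 14591)) = 1/(-595 - 73079) = 1/(-73674) = -1/73674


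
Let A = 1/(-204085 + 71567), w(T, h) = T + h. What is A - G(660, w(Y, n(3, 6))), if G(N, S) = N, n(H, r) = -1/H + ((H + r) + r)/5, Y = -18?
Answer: -87461881/132518 ≈ -660.00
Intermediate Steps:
n(H, r) = -1/H + H/5 + 2*r/5 (n(H, r) = -1/H + (H + 2*r)*(⅕) = -1/H + (H/5 + 2*r/5) = -1/H + H/5 + 2*r/5)
A = -1/132518 (A = 1/(-132518) = -1/132518 ≈ -7.5461e-6)
A - G(660, w(Y, n(3, 6))) = -1/132518 - 1*660 = -1/132518 - 660 = -87461881/132518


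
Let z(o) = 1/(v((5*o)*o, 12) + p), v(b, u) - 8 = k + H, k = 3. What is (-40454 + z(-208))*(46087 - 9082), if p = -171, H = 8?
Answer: -227544078045/152 ≈ -1.4970e+9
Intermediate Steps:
v(b, u) = 19 (v(b, u) = 8 + (3 + 8) = 8 + 11 = 19)
z(o) = -1/152 (z(o) = 1/(19 - 171) = 1/(-152) = -1/152)
(-40454 + z(-208))*(46087 - 9082) = (-40454 - 1/152)*(46087 - 9082) = -6149009/152*37005 = -227544078045/152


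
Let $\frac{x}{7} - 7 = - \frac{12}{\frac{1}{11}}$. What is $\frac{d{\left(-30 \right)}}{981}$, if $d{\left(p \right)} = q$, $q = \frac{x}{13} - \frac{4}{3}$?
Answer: $- \frac{2677}{38259} \approx -0.06997$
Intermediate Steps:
$x = -875$ ($x = 49 + 7 \left(- \frac{12}{\frac{1}{11}}\right) = 49 + 7 \left(- 12 \frac{1}{\frac{1}{11}}\right) = 49 + 7 \left(\left(-12\right) 11\right) = 49 + 7 \left(-132\right) = 49 - 924 = -875$)
$q = - \frac{2677}{39}$ ($q = - \frac{875}{13} - \frac{4}{3} = - \frac{2677}{39} \approx -68.641$)
$d{\left(p \right)} = - \frac{2677}{39}$
$\frac{d{\left(-30 \right)}}{981} = - \frac{2677}{39 \cdot 981} = \left(- \frac{2677}{39}\right) \frac{1}{981} = - \frac{2677}{38259}$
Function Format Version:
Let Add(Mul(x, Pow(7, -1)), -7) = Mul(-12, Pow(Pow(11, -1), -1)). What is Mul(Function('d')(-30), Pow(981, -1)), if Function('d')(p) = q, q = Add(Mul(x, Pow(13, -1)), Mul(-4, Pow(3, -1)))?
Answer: Rational(-2677, 38259) ≈ -0.069970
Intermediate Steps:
x = -875 (x = Add(49, Mul(7, Mul(-12, Pow(Pow(11, -1), -1)))) = Add(49, Mul(7, Mul(-12, Pow(Rational(1, 11), -1)))) = Add(49, Mul(7, Mul(-12, 11))) = Add(49, Mul(7, -132)) = Add(49, -924) = -875)
q = Rational(-2677, 39) (q = Add(Mul(-875, Pow(13, -1)), Mul(-4, Pow(3, -1))) = Add(Mul(-875, Rational(1, 13)), Mul(-4, Rational(1, 3))) = Add(Rational(-875, 13), Rational(-4, 3)) = Rational(-2677, 39) ≈ -68.641)
Function('d')(p) = Rational(-2677, 39)
Mul(Function('d')(-30), Pow(981, -1)) = Mul(Rational(-2677, 39), Pow(981, -1)) = Mul(Rational(-2677, 39), Rational(1, 981)) = Rational(-2677, 38259)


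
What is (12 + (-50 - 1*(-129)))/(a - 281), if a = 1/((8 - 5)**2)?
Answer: -819/2528 ≈ -0.32397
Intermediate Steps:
a = 1/9 (a = 1/(3**2) = 1/9 ≈ 0.11111)
(12 + (-50 - 1*(-129)))/(a - 281) = (12 + (-50 - 1*(-129)))/(1/9 - 281) = (12 + (-50 + 129))/(-2528/9) = (12 + 79)*(-9/2528) = 91*(-9/2528) = -819/2528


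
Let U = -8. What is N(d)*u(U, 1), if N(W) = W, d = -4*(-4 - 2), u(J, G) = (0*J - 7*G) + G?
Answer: -144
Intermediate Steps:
u(J, G) = -6*G (u(J, G) = (0 - 7*G) + G = -7*G + G = -6*G)
d = 24 (d = -4*(-6) = 24)
N(d)*u(U, 1) = 24*(-6*1) = 24*(-6) = -144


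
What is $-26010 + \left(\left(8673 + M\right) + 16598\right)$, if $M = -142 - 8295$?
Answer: $-9176$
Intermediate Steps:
$M = -8437$
$-26010 + \left(\left(8673 + M\right) + 16598\right) = -26010 + \left(\left(8673 - 8437\right) + 16598\right) = -26010 + \left(236 + 16598\right) = -26010 + 16834 = -9176$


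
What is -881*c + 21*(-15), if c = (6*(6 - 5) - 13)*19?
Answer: 116858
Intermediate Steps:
c = -133 (c = (6*1 - 13)*19 = (6 - 13)*19 = -7*19 = -133)
-881*c + 21*(-15) = -881*(-133) + 21*(-15) = 117173 - 315 = 116858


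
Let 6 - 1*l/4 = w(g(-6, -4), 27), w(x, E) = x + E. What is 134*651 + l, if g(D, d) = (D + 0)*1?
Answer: 87174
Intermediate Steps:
g(D, d) = D (g(D, d) = D*1 = D)
w(x, E) = E + x
l = -60 (l = 24 - 4*(27 - 6) = 24 - 4*21 = 24 - 84 = -60)
134*651 + l = 134*651 - 60 = 87234 - 60 = 87174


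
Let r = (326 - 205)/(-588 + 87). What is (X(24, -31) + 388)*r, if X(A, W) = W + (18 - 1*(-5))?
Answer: -45980/501 ≈ -91.776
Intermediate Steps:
X(A, W) = 23 + W (X(A, W) = W + (18 + 5) = W + 23 = 23 + W)
r = -121/501 (r = 121/(-501) = 121*(-1/501) = -121/501 ≈ -0.24152)
(X(24, -31) + 388)*r = ((23 - 31) + 388)*(-121/501) = (-8 + 388)*(-121/501) = 380*(-121/501) = -45980/501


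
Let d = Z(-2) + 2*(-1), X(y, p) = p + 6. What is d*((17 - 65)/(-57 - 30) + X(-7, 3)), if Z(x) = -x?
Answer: 0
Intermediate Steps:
X(y, p) = 6 + p
d = 0 (d = -1*(-2) + 2*(-1) = 2 - 2 = 0)
d*((17 - 65)/(-57 - 30) + X(-7, 3)) = 0*((17 - 65)/(-57 - 30) + (6 + 3)) = 0*(-48/(-87) + 9) = 0*(-48*(-1/87) + 9) = 0*(16/29 + 9) = 0*(277/29) = 0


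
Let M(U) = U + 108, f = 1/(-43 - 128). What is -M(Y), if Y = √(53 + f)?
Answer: -108 - √172178/57 ≈ -115.28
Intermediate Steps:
f = -1/171 (f = 1/(-171) = -1/171 ≈ -0.0058480)
Y = √172178/57 (Y = √(53 - 1/171) = √(9062/171) = √172178/57 ≈ 7.2797)
M(U) = 108 + U
-M(Y) = -(108 + √172178/57) = -108 - √172178/57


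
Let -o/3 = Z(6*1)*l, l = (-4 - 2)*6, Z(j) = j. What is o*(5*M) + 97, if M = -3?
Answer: -9623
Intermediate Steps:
l = -36 (l = -6*6 = -36)
o = 648 (o = -3*6*1*(-36) = -18*(-36) = -3*(-216) = 648)
o*(5*M) + 97 = 648*(5*(-3)) + 97 = 648*(-15) + 97 = -9720 + 97 = -9623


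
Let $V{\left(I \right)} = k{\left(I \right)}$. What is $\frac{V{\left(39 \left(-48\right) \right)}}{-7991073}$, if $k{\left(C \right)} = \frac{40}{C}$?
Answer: $\frac{5}{1869911082} \approx 2.6739 \cdot 10^{-9}$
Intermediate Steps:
$V{\left(I \right)} = \frac{40}{I}$
$\frac{V{\left(39 \left(-48\right) \right)}}{-7991073} = \frac{40 \frac{1}{39 \left(-48\right)}}{-7991073} = \frac{40}{-1872} \left(- \frac{1}{7991073}\right) = 40 \left(- \frac{1}{1872}\right) \left(- \frac{1}{7991073}\right) = \left(- \frac{5}{234}\right) \left(- \frac{1}{7991073}\right) = \frac{5}{1869911082}$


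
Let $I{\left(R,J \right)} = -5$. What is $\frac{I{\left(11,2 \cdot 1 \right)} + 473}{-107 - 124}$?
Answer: $- \frac{156}{77} \approx -2.026$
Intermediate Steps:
$\frac{I{\left(11,2 \cdot 1 \right)} + 473}{-107 - 124} = \frac{-5 + 473}{-107 - 124} = \frac{468}{-231} = 468 \left(- \frac{1}{231}\right) = - \frac{156}{77}$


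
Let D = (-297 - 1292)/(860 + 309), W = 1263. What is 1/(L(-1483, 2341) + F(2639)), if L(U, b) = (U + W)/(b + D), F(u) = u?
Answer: 1776/4686697 ≈ 0.00037894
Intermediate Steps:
D = -227/167 (D = -1589/1169 = -1589*1/1169 = -227/167 ≈ -1.3593)
L(U, b) = (1263 + U)/(-227/167 + b) (L(U, b) = (U + 1263)/(b - 227/167) = (1263 + U)/(-227/167 + b))
1/(L(-1483, 2341) + F(2639)) = 1/(167*(1263 - 1483)/(-227 + 167*2341) + 2639) = 1/(167*(-220)/(-227 + 390947) + 2639) = 1/(167*(-220)/390720 + 2639) = 1/(167*(1/390720)*(-220) + 2639) = 1/(-167/1776 + 2639) = 1/(4686697/1776) = 1776/4686697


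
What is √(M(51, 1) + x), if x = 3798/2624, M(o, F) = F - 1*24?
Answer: I*√2318714/328 ≈ 4.6425*I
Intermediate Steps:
M(o, F) = -24 + F (M(o, F) = F - 24 = -24 + F)
x = 1899/1312 (x = 3798*(1/2624) = 1899/1312 ≈ 1.4474)
√(M(51, 1) + x) = √((-24 + 1) + 1899/1312) = √(-23 + 1899/1312) = √(-28277/1312) = I*√2318714/328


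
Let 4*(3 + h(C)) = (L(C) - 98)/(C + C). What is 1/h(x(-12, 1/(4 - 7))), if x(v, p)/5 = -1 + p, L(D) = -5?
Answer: -160/171 ≈ -0.93567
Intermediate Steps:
x(v, p) = -5 + 5*p (x(v, p) = 5*(-1 + p) = -5 + 5*p)
h(C) = -3 - 103/(8*C) (h(C) = -3 + ((-5 - 98)/(C + C))/4 = -3 + (-103*1/(2*C))/4 = -3 + (-103/(2*C))/4 = -3 - 103/(8*C))
1/h(x(-12, 1/(4 - 7))) = 1/(-3 - 103/(8*(-5 + 5/(4 - 7)))) = 1/(-3 - 103/(8*(-5 + 5/(-3)))) = 1/(-3 - 103/(8*(-5 + 5*(-⅓)))) = 1/(-3 - 103/(8*(-5 - 5/3))) = 1/(-3 - 103/(8*(-20/3))) = 1/(-3 - 103/8*(-3/20)) = 1/(-3 + 309/160) = 1/(-171/160) = -160/171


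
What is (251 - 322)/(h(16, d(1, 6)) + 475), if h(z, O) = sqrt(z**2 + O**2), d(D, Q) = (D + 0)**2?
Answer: -33725/225368 + 71*sqrt(257)/225368 ≈ -0.14459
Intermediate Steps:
d(D, Q) = D**2
h(z, O) = sqrt(O**2 + z**2)
(251 - 322)/(h(16, d(1, 6)) + 475) = (251 - 322)/(sqrt((1**2)**2 + 16**2) + 475) = -71/(sqrt(1**2 + 256) + 475) = -71/(sqrt(1 + 256) + 475) = -71/(sqrt(257) + 475) = -71/(475 + sqrt(257))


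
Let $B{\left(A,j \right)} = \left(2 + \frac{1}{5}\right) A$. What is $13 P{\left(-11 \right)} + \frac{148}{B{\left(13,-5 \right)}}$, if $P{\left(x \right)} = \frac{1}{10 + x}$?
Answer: $- \frac{1119}{143} \approx -7.8252$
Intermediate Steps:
$B{\left(A,j \right)} = \frac{11 A}{5}$ ($B{\left(A,j \right)} = \left(2 + \frac{1}{5}\right) A = \frac{11 A}{5}$)
$13 P{\left(-11 \right)} + \frac{148}{B{\left(13,-5 \right)}} = \frac{13}{10 - 11} + \frac{148}{\frac{11}{5} \cdot 13} = \frac{13}{-1} + \frac{148}{\frac{143}{5}} = 13 \left(-1\right) + 148 \cdot \frac{5}{143} = -13 + \frac{740}{143} = - \frac{1119}{143}$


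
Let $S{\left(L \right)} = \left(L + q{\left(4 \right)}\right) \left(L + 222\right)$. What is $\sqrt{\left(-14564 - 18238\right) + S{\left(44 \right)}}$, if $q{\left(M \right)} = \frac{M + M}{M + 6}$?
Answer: $\frac{i \sqrt{522130}}{5} \approx 144.52 i$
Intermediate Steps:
$q{\left(M \right)} = \frac{2 M}{6 + M}$
$S{\left(L \right)} = \left(222 + L\right) \left(\frac{4}{5} + L\right)$ ($S{\left(L \right)} = \left(L + 2 \cdot 4 \frac{1}{6 + 4}\right) \left(L + 222\right) = \left(L + 2 \cdot 4 \cdot \frac{1}{10}\right) \left(222 + L\right) = \left(L + \frac{4}{5}\right) \left(222 + L\right) = \left(\frac{4}{5} + L\right) \left(222 + L\right) = \left(222 + L\right) \left(\frac{4}{5} + L\right)$)
$\sqrt{\left(-14564 - 18238\right) + S{\left(44 \right)}} = \sqrt{\left(-14564 - 18238\right) + \left(\frac{888}{5} + 44^{2} + \frac{1114}{5} \cdot 44\right)} = \sqrt{\left(-14564 - 18238\right) + \left(\frac{888}{5} + 1936 + \frac{49016}{5}\right)} = \sqrt{-32802 + \frac{59584}{5}} = \sqrt{- \frac{104426}{5}} = \frac{i \sqrt{522130}}{5}$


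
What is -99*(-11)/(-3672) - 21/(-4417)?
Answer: -75127/257448 ≈ -0.29181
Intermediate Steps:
-99*(-11)/(-3672) - 21/(-4417) = 1089*(-1/3672) - 21*(-1/4417) = -121/408 + 3/631 = -75127/257448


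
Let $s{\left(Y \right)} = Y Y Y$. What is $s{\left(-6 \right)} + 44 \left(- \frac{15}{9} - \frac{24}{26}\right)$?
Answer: $- \frac{12868}{39} \approx -329.95$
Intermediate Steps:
$s{\left(Y \right)} = Y^{3}$ ($s{\left(Y \right)} = Y^{2} Y = Y^{3}$)
$s{\left(-6 \right)} + 44 \left(- \frac{15}{9} - \frac{24}{26}\right) = \left(-6\right)^{3} + 44 \left(- \frac{15}{9} - \frac{24}{26}\right) = -216 + 44 \left(\left(-15\right) \frac{1}{9} - \frac{12}{13}\right) = -216 + 44 \left(- \frac{5}{3} - \frac{12}{13}\right) = -216 + 44 \left(- \frac{101}{39}\right) = -216 - \frac{4444}{39} = - \frac{12868}{39}$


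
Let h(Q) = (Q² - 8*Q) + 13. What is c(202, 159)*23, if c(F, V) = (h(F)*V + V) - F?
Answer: 143357068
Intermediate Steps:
h(Q) = 13 + Q² - 8*Q
c(F, V) = V - F + V*(13 + F² - 8*F) (c(F, V) = ((13 + F² - 8*F)*V + V) - F = (V*(13 + F² - 8*F) + V) - F = (V + V*(13 + F² - 8*F)) - F = V - F + V*(13 + F² - 8*F))
c(202, 159)*23 = (159 - 1*202 + 159*(13 + 202² - 8*202))*23 = (159 - 202 + 159*(13 + 40804 - 1616))*23 = (159 - 202 + 159*39201)*23 = (159 - 202 + 6232959)*23 = 6232916*23 = 143357068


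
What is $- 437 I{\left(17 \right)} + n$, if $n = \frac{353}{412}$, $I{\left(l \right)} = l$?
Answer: $- \frac{3060395}{412} \approx -7428.1$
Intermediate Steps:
$n = \frac{353}{412}$ ($n = 353 \cdot \frac{1}{412} = \frac{353}{412} \approx 0.8568$)
$- 437 I{\left(17 \right)} + n = \left(-437\right) 17 + \frac{353}{412} = -7429 + \frac{353}{412} = - \frac{3060395}{412}$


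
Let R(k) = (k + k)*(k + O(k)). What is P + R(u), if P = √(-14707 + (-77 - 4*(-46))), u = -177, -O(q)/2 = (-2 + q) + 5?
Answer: -60534 + 10*I*√146 ≈ -60534.0 + 120.83*I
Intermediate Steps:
O(q) = -6 - 2*q (O(q) = -2*((-2 + q) + 5) = -2*(3 + q) = -6 - 2*q)
R(k) = 2*k*(-6 - k) (R(k) = (k + k)*(k + (-6 - 2*k)) = (2*k)*(-6 - k) = 2*k*(-6 - k))
P = 10*I*√146 (P = √(-14707 + (-77 + 184)) = √(-14707 + 107) = √(-14600) = 10*I*√146 ≈ 120.83*I)
P + R(u) = 10*I*√146 + 2*(-177)*(-6 - 1*(-177)) = 10*I*√146 + 2*(-177)*(-6 + 177) = 10*I*√146 + 2*(-177)*171 = 10*I*√146 - 60534 = -60534 + 10*I*√146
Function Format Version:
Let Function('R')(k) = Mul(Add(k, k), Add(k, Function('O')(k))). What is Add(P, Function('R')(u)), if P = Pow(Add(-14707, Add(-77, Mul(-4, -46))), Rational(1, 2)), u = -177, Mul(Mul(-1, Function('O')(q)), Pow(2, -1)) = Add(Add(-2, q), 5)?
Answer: Add(-60534, Mul(10, I, Pow(146, Rational(1, 2)))) ≈ Add(-60534., Mul(120.83, I))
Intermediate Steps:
Function('O')(q) = Add(-6, Mul(-2, q)) (Function('O')(q) = Mul(-2, Add(Add(-2, q), 5)) = Mul(-2, Add(3, q)) = Add(-6, Mul(-2, q)))
Function('R')(k) = Mul(2, k, Add(-6, Mul(-1, k))) (Function('R')(k) = Mul(Add(k, k), Add(k, Add(-6, Mul(-2, k)))) = Mul(Mul(2, k), Add(-6, Mul(-1, k))) = Mul(2, k, Add(-6, Mul(-1, k))))
P = Mul(10, I, Pow(146, Rational(1, 2))) (P = Pow(Add(-14707, Add(-77, 184)), Rational(1, 2)) = Pow(Add(-14707, 107), Rational(1, 2)) = Pow(-14600, Rational(1, 2)) = Mul(10, I, Pow(146, Rational(1, 2))) ≈ Mul(120.83, I))
Add(P, Function('R')(u)) = Add(Mul(10, I, Pow(146, Rational(1, 2))), Mul(2, -177, Add(-6, Mul(-1, -177)))) = Add(Mul(10, I, Pow(146, Rational(1, 2))), Mul(2, -177, Add(-6, 177))) = Add(Mul(10, I, Pow(146, Rational(1, 2))), Mul(2, -177, 171)) = Add(Mul(10, I, Pow(146, Rational(1, 2))), -60534) = Add(-60534, Mul(10, I, Pow(146, Rational(1, 2))))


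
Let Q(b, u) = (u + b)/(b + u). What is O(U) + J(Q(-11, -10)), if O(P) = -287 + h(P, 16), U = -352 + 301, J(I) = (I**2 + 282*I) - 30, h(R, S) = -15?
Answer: -49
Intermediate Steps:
Q(b, u) = 1 (Q(b, u) = (b + u)/(b + u) = 1)
J(I) = -30 + I**2 + 282*I
U = -51
O(P) = -302 (O(P) = -287 - 15 = -302)
O(U) + J(Q(-11, -10)) = -302 + (-30 + 1**2 + 282*1) = -302 + (-30 + 1 + 282) = -302 + 253 = -49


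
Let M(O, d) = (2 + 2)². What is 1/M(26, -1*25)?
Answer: 1/16 ≈ 0.062500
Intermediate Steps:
M(O, d) = 16 (M(O, d) = 4² = 16)
1/M(26, -1*25) = 1/16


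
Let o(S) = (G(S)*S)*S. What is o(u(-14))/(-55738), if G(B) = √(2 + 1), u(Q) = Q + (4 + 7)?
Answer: -9*√3/55738 ≈ -0.00027967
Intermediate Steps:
u(Q) = 11 + Q (u(Q) = Q + 11 = 11 + Q)
G(B) = √3
o(S) = √3*S² (o(S) = (√3*S)*S = (S*√3)*S = √3*S²)
o(u(-14))/(-55738) = (√3*(11 - 14)²)/(-55738) = (√3*(-3)²)*(-1/55738) = (√3*9)*(-1/55738) = (9*√3)*(-1/55738) = -9*√3/55738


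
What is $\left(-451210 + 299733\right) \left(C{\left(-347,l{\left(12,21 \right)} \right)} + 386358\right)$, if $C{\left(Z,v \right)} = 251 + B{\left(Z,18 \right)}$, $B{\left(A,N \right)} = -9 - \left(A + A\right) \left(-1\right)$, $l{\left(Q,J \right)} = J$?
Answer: $-58455883162$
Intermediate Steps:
$B{\left(A,N \right)} = -9 + 2 A$ ($B{\left(A,N \right)} = -9 - 2 A \left(-1\right) = -9 - - 2 A = -9 + 2 A$)
$C{\left(Z,v \right)} = 242 + 2 Z$ ($C{\left(Z,v \right)} = 251 + \left(-9 + 2 Z\right) = 242 + 2 Z$)
$\left(-451210 + 299733\right) \left(C{\left(-347,l{\left(12,21 \right)} \right)} + 386358\right) = \left(-451210 + 299733\right) \left(\left(242 + 2 \left(-347\right)\right) + 386358\right) = - 151477 \left(\left(242 - 694\right) + 386358\right) = - 151477 \left(-452 + 386358\right) = \left(-151477\right) 385906 = -58455883162$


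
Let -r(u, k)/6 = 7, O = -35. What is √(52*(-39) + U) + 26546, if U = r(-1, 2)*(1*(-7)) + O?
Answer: 26546 + I*√1769 ≈ 26546.0 + 42.06*I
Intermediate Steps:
r(u, k) = -42 (r(u, k) = -6*7 = -42)
U = 259 (U = -42*(-7) - 35 = 294 - 35 = 259)
√(52*(-39) + U) + 26546 = √(52*(-39) + 259) + 26546 = √(-2028 + 259) + 26546 = √(-1769) + 26546 = I*√1769 + 26546 = 26546 + I*√1769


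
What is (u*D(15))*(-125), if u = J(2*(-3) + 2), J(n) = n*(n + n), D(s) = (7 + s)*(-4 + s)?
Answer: -968000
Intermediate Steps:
D(s) = (-4 + s)*(7 + s)
J(n) = 2*n² (J(n) = n*(2*n) = 2*n²)
u = 32 (u = 2*(2*(-3) + 2)² = 2*(-6 + 2)² = 2*(-4)² = 2*16 = 32)
(u*D(15))*(-125) = (32*(-28 + 15² + 3*15))*(-125) = (32*(-28 + 225 + 45))*(-125) = (32*242)*(-125) = 7744*(-125) = -968000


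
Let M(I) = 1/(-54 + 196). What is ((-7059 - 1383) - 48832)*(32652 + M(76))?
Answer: -132777884645/71 ≈ -1.8701e+9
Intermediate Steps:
M(I) = 1/142
((-7059 - 1383) - 48832)*(32652 + M(76)) = ((-7059 - 1383) - 48832)*(32652 + 1/142) = (-8442 - 48832)*(4636585/142) = -57274*4636585/142 = -132777884645/71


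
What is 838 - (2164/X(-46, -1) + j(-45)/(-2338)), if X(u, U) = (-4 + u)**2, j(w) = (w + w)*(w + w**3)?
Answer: 3175787571/730625 ≈ 4346.7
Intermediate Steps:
j(w) = 2*w*(w + w**3) (j(w) = (2*w)*(w + w**3) = 2*w*(w + w**3))
838 - (2164/X(-46, -1) + j(-45)/(-2338)) = 838 - (2164/((-4 - 46)**2) + (2*(-45)**2*(1 + (-45)**2))/(-2338)) = 838 - (2164/((-50)**2) + (2*2025*(1 + 2025))*(-1/2338)) = 838 - (2164/2500 + (2*2025*2026)*(-1/2338)) = 838 - (2164*(1/2500) + 8205300*(-1/2338)) = 838 - (541/625 - 4102650/1169) = 838 - 1*(-2563523821/730625) = 838 + 2563523821/730625 = 3175787571/730625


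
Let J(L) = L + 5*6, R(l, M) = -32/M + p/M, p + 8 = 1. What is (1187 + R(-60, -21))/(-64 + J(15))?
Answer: -438/7 ≈ -62.571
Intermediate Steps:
p = -7 (p = -8 + 1 = -7)
R(l, M) = -39/M (R(l, M) = -32/M - 7/M = -39/M)
J(L) = 30 + L (J(L) = L + 30 = 30 + L)
(1187 + R(-60, -21))/(-64 + J(15)) = (1187 - 39/(-21))/(-64 + (30 + 15)) = (1187 - 39*(-1/21))/(-64 + 45) = (1187 + 13/7)/(-19) = (8322/7)*(-1/19) = -438/7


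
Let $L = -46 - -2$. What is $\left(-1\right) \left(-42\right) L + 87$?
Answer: $-1761$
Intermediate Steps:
$L = -44$ ($L = -46 + \left(\left(-7 + 7\right) + 2\right) = -46 + \left(0 + 2\right) = -46 + 2 = -44$)
$\left(-1\right) \left(-42\right) L + 87 = \left(-1\right) \left(-42\right) \left(-44\right) + 87 = 42 \left(-44\right) + 87 = -1848 + 87 = -1761$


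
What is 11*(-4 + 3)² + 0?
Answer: 11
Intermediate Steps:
11*(-4 + 3)² + 0 = 11*(-1)² + 0 = 11*1 + 0 = 11 + 0 = 11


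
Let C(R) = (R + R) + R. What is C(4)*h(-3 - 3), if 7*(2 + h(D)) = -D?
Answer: -96/7 ≈ -13.714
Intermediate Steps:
h(D) = -2 - D/7 (h(D) = -2 + (-D)/7 = -2 - D/7)
C(R) = 3*R (C(R) = 2*R + R = 3*R)
C(4)*h(-3 - 3) = (3*4)*(-2 - (-3 - 3)/7) = 12*(-2 - ⅐*(-6)) = 12*(-2 + 6/7) = 12*(-8/7) = -96/7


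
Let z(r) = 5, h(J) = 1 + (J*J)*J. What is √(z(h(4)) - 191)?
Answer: I*√186 ≈ 13.638*I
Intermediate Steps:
h(J) = 1 + J³ (h(J) = 1 + J²*J = 1 + J³)
√(z(h(4)) - 191) = √(5 - 191) = √(-186) = I*√186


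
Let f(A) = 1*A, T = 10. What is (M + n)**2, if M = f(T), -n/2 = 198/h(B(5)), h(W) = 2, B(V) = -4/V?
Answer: 35344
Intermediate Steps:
f(A) = A
n = -198 (n = -396/2 = -2*99 = -198)
M = 10
(M + n)**2 = (10 - 198)**2 = (-188)**2 = 35344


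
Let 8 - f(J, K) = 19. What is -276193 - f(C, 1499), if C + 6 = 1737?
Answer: -276182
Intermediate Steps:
C = 1731 (C = -6 + 1737 = 1731)
f(J, K) = -11 (f(J, K) = 8 - 1*19 = 8 - 19 = -11)
-276193 - f(C, 1499) = -276193 - 1*(-11) = -276193 + 11 = -276182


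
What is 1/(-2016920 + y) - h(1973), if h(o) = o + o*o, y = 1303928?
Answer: -2776891368385/712992 ≈ -3.8947e+6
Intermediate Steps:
h(o) = o + o**2
1/(-2016920 + y) - h(1973) = 1/(-2016920 + 1303928) - 1973*(1 + 1973) = 1/(-712992) - 1973*1974 = -1/712992 - 1*3894702 = -1/712992 - 3894702 = -2776891368385/712992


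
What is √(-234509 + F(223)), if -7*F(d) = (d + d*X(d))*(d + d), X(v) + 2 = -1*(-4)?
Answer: I*√13579559/7 ≈ 526.44*I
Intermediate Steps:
X(v) = 2 (X(v) = -2 - 1*(-4) = -2 + 4 = 2)
F(d) = -6*d²/7 (F(d) = -(d + d*2)*(d + d)/7 = -(d + 2*d)*2*d/7 = -3*d*2*d/7 = -6*d²/7)
√(-234509 + F(223)) = √(-234509 - 6/7*223²) = √(-234509 - 6/7*49729) = √(-234509 - 298374/7) = √(-1939937/7) = I*√13579559/7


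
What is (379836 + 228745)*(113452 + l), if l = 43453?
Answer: 95489401805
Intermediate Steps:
(379836 + 228745)*(113452 + l) = (379836 + 228745)*(113452 + 43453) = 608581*156905 = 95489401805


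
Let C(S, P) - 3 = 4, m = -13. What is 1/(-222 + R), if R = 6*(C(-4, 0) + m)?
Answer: -1/258 ≈ -0.0038760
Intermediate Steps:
C(S, P) = 7 (C(S, P) = 3 + 4 = 7)
R = -36 (R = 6*(7 - 13) = 6*(-6) = -36)
1/(-222 + R) = 1/(-222 - 36) = 1/(-258) = -1/258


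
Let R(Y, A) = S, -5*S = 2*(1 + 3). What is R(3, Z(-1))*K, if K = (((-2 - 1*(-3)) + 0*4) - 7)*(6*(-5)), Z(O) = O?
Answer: -288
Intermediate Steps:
S = -8/5 (S = -2*(1 + 3)/5 = -2*4/5 = -⅕*8 = -8/5 ≈ -1.6000)
R(Y, A) = -8/5
K = 180 (K = (((-2 + 3) + 0) - 7)*(-30) = ((1 + 0) - 7)*(-30) = (1 - 7)*(-30) = -6*(-30) = 180)
R(3, Z(-1))*K = -8/5*180 = -288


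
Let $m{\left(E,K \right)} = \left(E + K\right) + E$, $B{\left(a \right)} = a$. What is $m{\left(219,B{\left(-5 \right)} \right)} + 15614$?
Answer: $16047$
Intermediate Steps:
$m{\left(E,K \right)} = K + 2 E$
$m{\left(219,B{\left(-5 \right)} \right)} + 15614 = \left(-5 + 2 \cdot 219\right) + 15614 = \left(-5 + 438\right) + 15614 = 433 + 15614 = 16047$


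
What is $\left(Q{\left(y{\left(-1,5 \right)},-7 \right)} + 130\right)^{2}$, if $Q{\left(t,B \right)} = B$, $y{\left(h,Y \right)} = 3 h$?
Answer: $15129$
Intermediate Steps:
$\left(Q{\left(y{\left(-1,5 \right)},-7 \right)} + 130\right)^{2} = \left(-7 + 130\right)^{2} = 123^{2} = 15129$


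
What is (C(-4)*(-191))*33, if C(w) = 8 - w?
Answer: -75636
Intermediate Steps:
(C(-4)*(-191))*33 = ((8 - 1*(-4))*(-191))*33 = ((8 + 4)*(-191))*33 = (12*(-191))*33 = -2292*33 = -75636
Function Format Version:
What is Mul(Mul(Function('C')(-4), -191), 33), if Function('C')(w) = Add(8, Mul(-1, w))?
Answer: -75636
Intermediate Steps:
Mul(Mul(Function('C')(-4), -191), 33) = Mul(Mul(Add(8, Mul(-1, -4)), -191), 33) = Mul(Mul(Add(8, 4), -191), 33) = Mul(Mul(12, -191), 33) = Mul(-2292, 33) = -75636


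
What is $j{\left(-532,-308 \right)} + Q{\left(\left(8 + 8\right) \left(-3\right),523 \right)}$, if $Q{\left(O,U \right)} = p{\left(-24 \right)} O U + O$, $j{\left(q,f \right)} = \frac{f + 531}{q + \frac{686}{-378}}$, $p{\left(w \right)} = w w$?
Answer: $- \frac{208411294197}{14413} \approx -1.446 \cdot 10^{7}$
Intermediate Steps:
$p{\left(w \right)} = w^{2}$
$j{\left(q,f \right)} = \frac{531 + f}{- \frac{49}{27} + q}$ ($j{\left(q,f \right)} = \frac{531 + f}{q + 686 \left(- \frac{1}{378}\right)} = \frac{531 + f}{q - \frac{49}{27}} = \frac{531 + f}{- \frac{49}{27} + q}$)
$Q{\left(O,U \right)} = O + 576 O U$ ($Q{\left(O,U \right)} = \left(-24\right)^{2} O U + O = 576 O U + O = O + 576 O U$)
$j{\left(-532,-308 \right)} + Q{\left(\left(8 + 8\right) \left(-3\right),523 \right)} = \frac{27 \left(531 - 308\right)}{-49 + 27 \left(-532\right)} + \left(8 + 8\right) \left(-3\right) \left(1 + 576 \cdot 523\right) = 27 \frac{1}{-49 - 14364} \cdot 223 + 16 \left(-3\right) \left(1 + 301248\right) = 27 \frac{1}{-14413} \cdot 223 - 14459952 = 27 \left(- \frac{1}{14413}\right) 223 - 14459952 = - \frac{6021}{14413} - 14459952 = - \frac{208411294197}{14413}$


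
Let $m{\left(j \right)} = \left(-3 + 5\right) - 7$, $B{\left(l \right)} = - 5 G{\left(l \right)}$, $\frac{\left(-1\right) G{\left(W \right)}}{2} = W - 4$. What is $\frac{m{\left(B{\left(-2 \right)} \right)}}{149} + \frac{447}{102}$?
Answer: $\frac{22031}{5066} \approx 4.3488$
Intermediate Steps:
$G{\left(W \right)} = 8 - 2 W$ ($G{\left(W \right)} = - 2 \left(W - 4\right) = - 2 \left(-4 + W\right) = 8 - 2 W$)
$B{\left(l \right)} = -40 + 10 l$ ($B{\left(l \right)} = - 5 \left(8 - 2 l\right) = -40 + 10 l$)
$m{\left(j \right)} = -5$ ($m{\left(j \right)} = 2 - 7 = -5$)
$\frac{m{\left(B{\left(-2 \right)} \right)}}{149} + \frac{447}{102} = - \frac{5}{149} + \frac{447}{102} = \left(-5\right) \frac{1}{149} + 447 \cdot \frac{1}{102} = - \frac{5}{149} + \frac{149}{34} = \frac{22031}{5066}$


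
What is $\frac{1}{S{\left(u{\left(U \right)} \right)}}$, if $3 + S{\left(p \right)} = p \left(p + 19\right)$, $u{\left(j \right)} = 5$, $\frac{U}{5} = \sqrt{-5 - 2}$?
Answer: $\frac{1}{117} \approx 0.008547$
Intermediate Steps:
$U = 5 i \sqrt{7}$ ($U = 5 \sqrt{-5 - 2} = 5 \sqrt{-7} = 5 i \sqrt{7} \approx 13.229 i$)
$S{\left(p \right)} = -3 + p \left(19 + p\right)$ ($S{\left(p \right)} = -3 + p \left(p + 19\right) = -3 + p \left(19 + p\right)$)
$\frac{1}{S{\left(u{\left(U \right)} \right)}} = \frac{1}{-3 + 5^{2} + 19 \cdot 5} = \frac{1}{-3 + 25 + 95} = \frac{1}{117}$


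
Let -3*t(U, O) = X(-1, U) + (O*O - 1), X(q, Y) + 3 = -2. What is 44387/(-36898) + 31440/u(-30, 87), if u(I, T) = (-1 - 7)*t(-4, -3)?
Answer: 144964753/36898 ≈ 3928.8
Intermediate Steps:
X(q, Y) = -5 (X(q, Y) = -3 - 2 = -5)
t(U, O) = 2 - O**2/3 (t(U, O) = -(-5 + (O*O - 1))/3 = -(-5 + (O**2 - 1))/3 = -(-5 + (-1 + O**2))/3 = -(-6 + O**2)/3 = 2 - O**2/3)
u(I, T) = 8 (u(I, T) = (-1 - 7)*(2 - 1/3*(-3)**2) = -8*(2 - 1/3*9) = -8*(2 - 3) = -8*(-1) = 8)
44387/(-36898) + 31440/u(-30, 87) = 44387/(-36898) + 31440/8 = 44387*(-1/36898) + 31440*(1/8) = -44387/36898 + 3930 = 144964753/36898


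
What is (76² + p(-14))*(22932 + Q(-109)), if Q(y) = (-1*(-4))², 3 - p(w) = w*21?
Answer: 139363204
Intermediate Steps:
p(w) = 3 - 21*w (p(w) = 3 - w*21 = 3 - 21*w)
Q(y) = 16 (Q(y) = 4² = 16)
(76² + p(-14))*(22932 + Q(-109)) = (76² + (3 - 21*(-14)))*(22932 + 16) = (5776 + (3 + 294))*22948 = (5776 + 297)*22948 = 6073*22948 = 139363204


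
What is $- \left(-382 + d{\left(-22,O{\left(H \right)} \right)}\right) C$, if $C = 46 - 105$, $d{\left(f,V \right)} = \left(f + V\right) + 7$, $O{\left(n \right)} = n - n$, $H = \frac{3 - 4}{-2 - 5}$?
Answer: $-23423$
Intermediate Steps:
$H = \frac{1}{7}$ ($H = - \frac{1}{-7} = \left(-1\right) \left(- \frac{1}{7}\right) = \frac{1}{7} \approx 0.14286$)
$O{\left(n \right)} = 0$
$d{\left(f,V \right)} = 7 + V + f$ ($d{\left(f,V \right)} = \left(V + f\right) + 7 = 7 + V + f$)
$C = -59$
$- \left(-382 + d{\left(-22,O{\left(H \right)} \right)}\right) C = - \left(-382 + \left(7 + 0 - 22\right)\right) \left(-59\right) = - \left(-382 - 15\right) \left(-59\right) = - \left(-397\right) \left(-59\right) = \left(-1\right) 23423 = -23423$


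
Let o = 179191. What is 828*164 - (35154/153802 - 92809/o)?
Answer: 1871213278685774/13779967091 ≈ 1.3579e+5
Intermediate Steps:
828*164 - (35154/153802 - 92809/o) = 828*164 - (35154/153802 - 92809/179191) = 135792 - (35154*(1/153802) - 92809*1/179191) = 135792 - (17577/76901 - 92809/179191) = 135792 - 1*(-3987464702/13779967091) = 135792 + 3987464702/13779967091 = 1871213278685774/13779967091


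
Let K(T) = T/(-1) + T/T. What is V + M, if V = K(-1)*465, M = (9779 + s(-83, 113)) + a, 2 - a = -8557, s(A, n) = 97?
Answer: 19365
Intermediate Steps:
a = 8559 (a = 2 - 1*(-8557) = 2 + 8557 = 8559)
K(T) = 1 - T (K(T) = T*(-1) + 1 = -T + 1 = 1 - T)
M = 18435 (M = (9779 + 97) + 8559 = 9876 + 8559 = 18435)
V = 930 (V = (1 - 1*(-1))*465 = (1 + 1)*465 = 2*465 = 930)
V + M = 930 + 18435 = 19365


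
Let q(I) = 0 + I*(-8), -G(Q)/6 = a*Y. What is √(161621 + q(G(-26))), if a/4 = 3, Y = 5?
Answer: √164501 ≈ 405.59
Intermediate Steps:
a = 12 (a = 4*3 = 12)
G(Q) = -360 (G(Q) = -72*5 = -6*60 = -360)
q(I) = -8*I (q(I) = 0 - 8*I = -8*I)
√(161621 + q(G(-26))) = √(161621 - 8*(-360)) = √(161621 + 2880) = √164501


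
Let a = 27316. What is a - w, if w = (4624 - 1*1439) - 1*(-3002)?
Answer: 21129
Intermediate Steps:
w = 6187 (w = (4624 - 1439) + 3002 = 3185 + 3002 = 6187)
a - w = 27316 - 1*6187 = 27316 - 6187 = 21129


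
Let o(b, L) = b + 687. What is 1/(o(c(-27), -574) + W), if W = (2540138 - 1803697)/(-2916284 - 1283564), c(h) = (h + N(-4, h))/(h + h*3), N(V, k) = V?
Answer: 113395896/77915645467 ≈ 0.0014554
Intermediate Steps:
c(h) = (-4 + h)/(4*h) (c(h) = (h - 4)/(h + h*3) = (-4 + h)/(h + 3*h) = (-4 + h)/((4*h)) = (-4 + h)*(1/(4*h)) = (-4 + h)/(4*h))
o(b, L) = 687 + b
W = -736441/4199848 (W = 736441/(-4199848) = 736441*(-1/4199848) = -736441/4199848 ≈ -0.17535)
1/(o(c(-27), -574) + W) = 1/((687 + (1/4)*(-4 - 27)/(-27)) - 736441/4199848) = 1/((687 + (1/4)*(-1/27)*(-31)) - 736441/4199848) = 1/((687 + 31/108) - 736441/4199848) = 1/(74227/108 - 736441/4199848) = 1/(77915645467/113395896) = 113395896/77915645467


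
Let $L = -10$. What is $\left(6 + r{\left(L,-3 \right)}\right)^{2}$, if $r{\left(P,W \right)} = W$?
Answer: $9$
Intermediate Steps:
$\left(6 + r{\left(L,-3 \right)}\right)^{2} = \left(6 - 3\right)^{2} = 3^{2} = 9$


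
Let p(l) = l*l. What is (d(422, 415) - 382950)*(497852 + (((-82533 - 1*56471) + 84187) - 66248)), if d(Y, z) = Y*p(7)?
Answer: -136499380064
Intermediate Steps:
p(l) = l²
d(Y, z) = 49*Y (d(Y, z) = Y*7² = Y*49 = 49*Y)
(d(422, 415) - 382950)*(497852 + (((-82533 - 1*56471) + 84187) - 66248)) = (49*422 - 382950)*(497852 + (((-82533 - 1*56471) + 84187) - 66248)) = (20678 - 382950)*(497852 + (((-82533 - 56471) + 84187) - 66248)) = -362272*(497852 + ((-139004 + 84187) - 66248)) = -362272*(497852 + (-54817 - 66248)) = -362272*(497852 - 121065) = -362272*376787 = -136499380064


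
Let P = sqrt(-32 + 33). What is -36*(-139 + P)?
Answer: 4968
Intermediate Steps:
P = 1 (P = sqrt(1) = 1)
-36*(-139 + P) = -36*(-139 + 1) = -36*(-138) = 4968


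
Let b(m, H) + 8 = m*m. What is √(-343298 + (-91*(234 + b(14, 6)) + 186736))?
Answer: 2*I*√48741 ≈ 441.55*I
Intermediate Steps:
b(m, H) = -8 + m² (b(m, H) = -8 + m*m = -8 + m²)
√(-343298 + (-91*(234 + b(14, 6)) + 186736)) = √(-343298 + (-91*(234 + (-8 + 14²)) + 186736)) = √(-343298 + (-91*(234 + (-8 + 196)) + 186736)) = √(-343298 + (-91*(234 + 188) + 186736)) = √(-343298 + (-91*422 + 186736)) = √(-343298 + (-38402 + 186736)) = √(-343298 + 148334) = √(-194964) = 2*I*√48741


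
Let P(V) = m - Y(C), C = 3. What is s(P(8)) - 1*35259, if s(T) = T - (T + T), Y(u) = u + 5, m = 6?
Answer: -35257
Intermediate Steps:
Y(u) = 5 + u
P(V) = -2 (P(V) = 6 - (5 + 3) = 6 - 1*8 = 6 - 8 = -2)
s(T) = -T (s(T) = T - 2*T = -T)
s(P(8)) - 1*35259 = -1*(-2) - 1*35259 = 2 - 35259 = -35257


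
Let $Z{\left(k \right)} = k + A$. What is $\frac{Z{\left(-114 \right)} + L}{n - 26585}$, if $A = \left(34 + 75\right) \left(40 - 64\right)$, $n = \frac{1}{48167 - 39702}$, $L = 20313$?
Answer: $- \frac{49613365}{75014008} \approx -0.66139$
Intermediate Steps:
$n = \frac{1}{8465}$ ($n = \frac{1}{48167 - 39702} = \frac{1}{8465} \approx 0.00011813$)
$A = -2616$ ($A = 109 \left(-24\right) = -2616$)
$Z{\left(k \right)} = -2616 + k$ ($Z{\left(k \right)} = k - 2616 = -2616 + k$)
$\frac{Z{\left(-114 \right)} + L}{n - 26585} = \frac{\left(-2616 - 114\right) + 20313}{\frac{1}{8465} - 26585} = \frac{-2730 + 20313}{- \frac{225042024}{8465}} = 17583 \left(- \frac{8465}{225042024}\right) = - \frac{49613365}{75014008}$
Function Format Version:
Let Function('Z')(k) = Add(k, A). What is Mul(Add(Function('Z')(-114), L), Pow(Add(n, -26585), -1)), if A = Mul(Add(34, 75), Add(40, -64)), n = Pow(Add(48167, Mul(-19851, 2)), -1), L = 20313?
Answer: Rational(-49613365, 75014008) ≈ -0.66139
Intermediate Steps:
n = Rational(1, 8465) (n = Pow(Add(48167, -39702), -1) = Pow(8465, -1) = Rational(1, 8465) ≈ 0.00011813)
A = -2616 (A = Mul(109, -24) = -2616)
Function('Z')(k) = Add(-2616, k) (Function('Z')(k) = Add(k, -2616) = Add(-2616, k))
Mul(Add(Function('Z')(-114), L), Pow(Add(n, -26585), -1)) = Mul(Add(Add(-2616, -114), 20313), Pow(Add(Rational(1, 8465), -26585), -1)) = Mul(Add(-2730, 20313), Pow(Rational(-225042024, 8465), -1)) = Mul(17583, Rational(-8465, 225042024)) = Rational(-49613365, 75014008)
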